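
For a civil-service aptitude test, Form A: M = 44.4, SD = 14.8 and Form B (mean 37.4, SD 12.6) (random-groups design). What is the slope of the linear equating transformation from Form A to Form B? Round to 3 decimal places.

0.851

A = SD_Y / SD_X = 12.6 / 14.8 = 0.851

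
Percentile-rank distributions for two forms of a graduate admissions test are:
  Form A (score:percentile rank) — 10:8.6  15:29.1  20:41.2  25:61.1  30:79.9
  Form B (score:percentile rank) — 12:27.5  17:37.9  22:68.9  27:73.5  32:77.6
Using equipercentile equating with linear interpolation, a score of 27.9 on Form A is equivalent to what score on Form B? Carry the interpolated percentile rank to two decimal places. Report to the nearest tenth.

PR of 27.9 on Form A: 61.1 + (27.9 − 25)/(30 − 25) × (79.9 − 61.1) = 72.00
On Form B, PR 72.00 falls between score 22 (PR 68.9) and 27 (PR 73.5).
Interpolate: 22 + (72.00 − 68.9)/(73.5 − 68.9) × (27 − 22) = 25.4

25.4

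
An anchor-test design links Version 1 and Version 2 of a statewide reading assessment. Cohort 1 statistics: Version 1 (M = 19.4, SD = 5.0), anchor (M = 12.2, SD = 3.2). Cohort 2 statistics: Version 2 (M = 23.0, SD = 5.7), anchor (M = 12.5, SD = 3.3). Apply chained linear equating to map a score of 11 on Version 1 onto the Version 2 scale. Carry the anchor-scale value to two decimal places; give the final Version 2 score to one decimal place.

Version 1 → anchor (Cohort 1): v = (3.2/5.0)(11 − 19.4) + 12.2 = 6.82
anchor → Version 2 (Cohort 2): y = (5.7/3.3)(6.82 − 12.5) + 23.0 = 13.2

13.2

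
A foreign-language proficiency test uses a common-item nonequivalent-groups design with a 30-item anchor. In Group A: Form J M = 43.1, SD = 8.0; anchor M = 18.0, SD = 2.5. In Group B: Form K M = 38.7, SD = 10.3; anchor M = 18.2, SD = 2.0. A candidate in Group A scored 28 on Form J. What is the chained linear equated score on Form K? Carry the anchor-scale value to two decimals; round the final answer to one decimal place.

13.4

Form J → anchor (Group A): v = (2.5/8.0)(28 − 43.1) + 18.0 = 13.28
anchor → Form K (Group B): y = (10.3/2.0)(13.28 − 18.2) + 38.7 = 13.4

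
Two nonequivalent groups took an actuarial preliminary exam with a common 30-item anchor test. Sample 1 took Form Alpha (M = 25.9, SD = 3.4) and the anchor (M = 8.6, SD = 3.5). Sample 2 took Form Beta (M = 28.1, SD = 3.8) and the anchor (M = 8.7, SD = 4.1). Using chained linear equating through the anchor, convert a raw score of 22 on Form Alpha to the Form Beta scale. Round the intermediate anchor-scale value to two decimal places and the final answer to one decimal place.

Form Alpha → anchor (Sample 1): v = (3.5/3.4)(22 − 25.9) + 8.6 = 4.59
anchor → Form Beta (Sample 2): y = (3.8/4.1)(4.59 − 8.7) + 28.1 = 24.3

24.3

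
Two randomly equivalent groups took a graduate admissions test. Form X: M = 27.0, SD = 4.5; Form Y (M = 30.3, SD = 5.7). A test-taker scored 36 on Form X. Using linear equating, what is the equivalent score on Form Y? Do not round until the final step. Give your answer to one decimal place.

41.7

Linear equating: y = (SD_Y/SD_X)(x − M_X) + M_Y
y = (5.7/4.5)(36 − 27.0) + 30.3
y = 1.266667 × 9.0 + 30.3 = 11.4000 + 30.3 = 41.7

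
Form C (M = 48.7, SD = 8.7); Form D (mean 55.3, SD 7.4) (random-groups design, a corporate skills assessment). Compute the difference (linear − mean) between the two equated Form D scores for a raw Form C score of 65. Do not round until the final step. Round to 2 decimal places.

-2.44

Mean-equated: 65 + (55.3 − 48.7) = 71.60
Linear-equated: (7.4/8.7)(65 − 48.7) + 55.3 = 69.164
Difference = 69.164 − 71.60 = -2.44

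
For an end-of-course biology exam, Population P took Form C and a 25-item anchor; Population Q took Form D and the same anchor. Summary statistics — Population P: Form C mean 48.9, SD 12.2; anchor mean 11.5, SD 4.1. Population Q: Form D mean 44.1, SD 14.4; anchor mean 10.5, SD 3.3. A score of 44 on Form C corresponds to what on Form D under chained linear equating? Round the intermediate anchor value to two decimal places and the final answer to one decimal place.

41.3

Form C → anchor (Population P): v = (4.1/12.2)(44 − 48.9) + 11.5 = 9.85
anchor → Form D (Population Q): y = (14.4/3.3)(9.85 − 10.5) + 44.1 = 41.3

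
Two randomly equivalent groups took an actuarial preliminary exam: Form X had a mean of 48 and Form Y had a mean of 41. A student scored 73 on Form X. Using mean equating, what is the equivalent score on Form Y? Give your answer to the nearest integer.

Mean equating: y = x + (M_Y − M_X) = 73 + (41 − 48) = 66

66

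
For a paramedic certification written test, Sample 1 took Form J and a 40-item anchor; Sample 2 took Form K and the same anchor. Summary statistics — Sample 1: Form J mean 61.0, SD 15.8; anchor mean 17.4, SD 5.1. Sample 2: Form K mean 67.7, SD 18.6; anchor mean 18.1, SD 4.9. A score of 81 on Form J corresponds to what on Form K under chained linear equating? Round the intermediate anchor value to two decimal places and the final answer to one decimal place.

89.6

Form J → anchor (Sample 1): v = (5.1/15.8)(81 − 61.0) + 17.4 = 23.86
anchor → Form K (Sample 2): y = (18.6/4.9)(23.86 − 18.1) + 67.7 = 89.6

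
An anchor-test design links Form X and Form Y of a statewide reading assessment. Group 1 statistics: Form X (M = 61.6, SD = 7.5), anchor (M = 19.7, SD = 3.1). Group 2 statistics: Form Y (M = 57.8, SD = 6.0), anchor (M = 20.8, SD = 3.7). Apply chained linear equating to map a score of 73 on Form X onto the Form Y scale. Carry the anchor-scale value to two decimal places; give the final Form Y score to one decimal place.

63.7

Form X → anchor (Group 1): v = (3.1/7.5)(73 − 61.6) + 19.7 = 24.41
anchor → Form Y (Group 2): y = (6.0/3.7)(24.41 − 20.8) + 57.8 = 63.7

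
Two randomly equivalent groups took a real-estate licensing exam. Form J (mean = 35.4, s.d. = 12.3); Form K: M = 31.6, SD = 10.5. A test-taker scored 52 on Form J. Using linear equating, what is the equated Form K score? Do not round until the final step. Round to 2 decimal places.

Linear equating: y = (SD_Y/SD_X)(x − M_X) + M_Y
y = (10.5/12.3)(52 − 35.4) + 31.6
y = 0.853659 × 16.6 + 31.6 = 14.1707 + 31.6 = 45.77

45.77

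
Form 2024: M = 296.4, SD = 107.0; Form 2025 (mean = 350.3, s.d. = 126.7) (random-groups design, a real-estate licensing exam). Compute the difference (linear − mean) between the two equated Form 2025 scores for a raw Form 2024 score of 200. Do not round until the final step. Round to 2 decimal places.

Mean-equated: 200 + (350.3 − 296.4) = 253.90
Linear-equated: (126.7/107.0)(200 − 296.4) + 350.3 = 236.152
Difference = 236.152 − 253.90 = -17.75

-17.75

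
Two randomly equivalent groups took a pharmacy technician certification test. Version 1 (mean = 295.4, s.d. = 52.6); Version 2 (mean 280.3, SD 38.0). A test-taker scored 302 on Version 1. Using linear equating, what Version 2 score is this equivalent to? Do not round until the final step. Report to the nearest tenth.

285.1

Linear equating: y = (SD_Y/SD_X)(x − M_X) + M_Y
y = (38.0/52.6)(302 − 295.4) + 280.3
y = 0.722433 × 6.6 + 280.3 = 4.7681 + 280.3 = 285.1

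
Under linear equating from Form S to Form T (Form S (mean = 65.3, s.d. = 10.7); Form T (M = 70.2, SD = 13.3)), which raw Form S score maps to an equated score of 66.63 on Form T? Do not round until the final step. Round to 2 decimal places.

62.43

Invert y = (SD_Y/SD_X)(x − M_X) + M_Y:
x = (SD_X/SD_Y)(y − M_Y) + M_X = (10.7/13.3)(66.63 − 70.2) + 65.3
x = 0.804511 × -3.570 + 65.3 = 62.43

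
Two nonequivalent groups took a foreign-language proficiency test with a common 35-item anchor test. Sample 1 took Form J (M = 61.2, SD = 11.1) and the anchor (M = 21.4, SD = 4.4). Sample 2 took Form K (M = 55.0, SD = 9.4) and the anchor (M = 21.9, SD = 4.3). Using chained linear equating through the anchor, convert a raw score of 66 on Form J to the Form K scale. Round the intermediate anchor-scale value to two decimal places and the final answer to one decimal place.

Form J → anchor (Sample 1): v = (4.4/11.1)(66 − 61.2) + 21.4 = 23.30
anchor → Form K (Sample 2): y = (9.4/4.3)(23.30 − 21.9) + 55.0 = 58.1

58.1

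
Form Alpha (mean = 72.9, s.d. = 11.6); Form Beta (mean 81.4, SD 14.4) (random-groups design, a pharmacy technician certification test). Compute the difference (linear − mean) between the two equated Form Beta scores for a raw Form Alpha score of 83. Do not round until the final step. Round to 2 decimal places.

Mean-equated: 83 + (81.4 − 72.9) = 91.50
Linear-equated: (14.4/11.6)(83 − 72.9) + 81.4 = 93.938
Difference = 93.938 − 91.50 = 2.44

2.44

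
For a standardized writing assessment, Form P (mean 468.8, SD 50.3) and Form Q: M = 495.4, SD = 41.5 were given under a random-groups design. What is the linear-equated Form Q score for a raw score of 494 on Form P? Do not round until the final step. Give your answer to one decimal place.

516.2

Linear equating: y = (SD_Y/SD_X)(x − M_X) + M_Y
y = (41.5/50.3)(494 − 468.8) + 495.4
y = 0.825050 × 25.2 + 495.4 = 20.7913 + 495.4 = 516.2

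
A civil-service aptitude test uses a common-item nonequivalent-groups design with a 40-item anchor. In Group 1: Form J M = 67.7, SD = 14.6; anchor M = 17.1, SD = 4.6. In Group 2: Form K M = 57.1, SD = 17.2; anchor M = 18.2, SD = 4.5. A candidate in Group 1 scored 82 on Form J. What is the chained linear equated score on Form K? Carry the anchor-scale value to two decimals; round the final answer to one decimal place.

Form J → anchor (Group 1): v = (4.6/14.6)(82 − 67.7) + 17.1 = 21.61
anchor → Form K (Group 2): y = (17.2/4.5)(21.61 − 18.2) + 57.1 = 70.1

70.1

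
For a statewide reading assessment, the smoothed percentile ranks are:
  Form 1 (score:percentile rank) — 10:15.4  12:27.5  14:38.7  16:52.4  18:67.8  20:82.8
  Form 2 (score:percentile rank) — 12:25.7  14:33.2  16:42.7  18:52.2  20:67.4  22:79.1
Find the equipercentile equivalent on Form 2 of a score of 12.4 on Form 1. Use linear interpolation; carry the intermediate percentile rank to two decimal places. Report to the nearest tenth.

PR of 12.4 on Form 1: 27.5 + (12.4 − 12)/(14 − 12) × (38.7 − 27.5) = 29.74
On Form 2, PR 29.74 falls between score 12 (PR 25.7) and 14 (PR 33.2).
Interpolate: 12 + (29.74 − 25.7)/(33.2 − 25.7) × (14 − 12) = 13.1

13.1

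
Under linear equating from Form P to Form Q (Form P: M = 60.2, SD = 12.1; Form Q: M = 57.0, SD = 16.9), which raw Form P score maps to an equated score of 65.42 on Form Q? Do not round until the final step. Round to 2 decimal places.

66.23

Invert y = (SD_Y/SD_X)(x − M_X) + M_Y:
x = (SD_X/SD_Y)(y − M_Y) + M_X = (12.1/16.9)(65.42 − 57.0) + 60.2
x = 0.715976 × 8.420 + 60.2 = 66.23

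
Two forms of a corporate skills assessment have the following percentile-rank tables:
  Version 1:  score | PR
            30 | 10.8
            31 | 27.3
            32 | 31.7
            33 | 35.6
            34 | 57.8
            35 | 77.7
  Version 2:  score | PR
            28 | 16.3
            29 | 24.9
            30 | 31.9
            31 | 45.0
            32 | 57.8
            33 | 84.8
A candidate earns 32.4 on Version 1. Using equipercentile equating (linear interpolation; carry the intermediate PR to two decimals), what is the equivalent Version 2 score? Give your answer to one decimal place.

PR of 32.4 on Version 1: 31.7 + (32.4 − 32)/(33 − 32) × (35.6 − 31.7) = 33.26
On Version 2, PR 33.26 falls between score 30 (PR 31.9) and 31 (PR 45.0).
Interpolate: 30 + (33.26 − 31.9)/(45.0 − 31.9) × (31 − 30) = 30.1

30.1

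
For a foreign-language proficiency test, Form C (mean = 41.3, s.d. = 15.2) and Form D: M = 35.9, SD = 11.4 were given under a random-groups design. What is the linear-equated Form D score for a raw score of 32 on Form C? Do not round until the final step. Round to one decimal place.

28.9

Linear equating: y = (SD_Y/SD_X)(x − M_X) + M_Y
y = (11.4/15.2)(32 − 41.3) + 35.9
y = 0.750000 × -9.3 + 35.9 = -6.9750 + 35.9 = 28.9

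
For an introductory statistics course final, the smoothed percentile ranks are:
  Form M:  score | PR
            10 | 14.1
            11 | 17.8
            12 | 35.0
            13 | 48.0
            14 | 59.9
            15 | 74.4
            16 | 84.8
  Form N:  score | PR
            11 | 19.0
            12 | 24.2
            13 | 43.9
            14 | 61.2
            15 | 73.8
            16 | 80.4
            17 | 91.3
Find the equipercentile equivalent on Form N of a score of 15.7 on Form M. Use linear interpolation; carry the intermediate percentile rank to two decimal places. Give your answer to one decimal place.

PR of 15.7 on Form M: 74.4 + (15.7 − 15)/(16 − 15) × (84.8 − 74.4) = 81.68
On Form N, PR 81.68 falls between score 16 (PR 80.4) and 17 (PR 91.3).
Interpolate: 16 + (81.68 − 80.4)/(91.3 − 80.4) × (17 − 16) = 16.1

16.1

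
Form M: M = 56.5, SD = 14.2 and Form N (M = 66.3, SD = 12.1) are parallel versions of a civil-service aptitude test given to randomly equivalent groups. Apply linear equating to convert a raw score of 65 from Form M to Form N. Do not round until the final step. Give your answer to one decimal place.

Linear equating: y = (SD_Y/SD_X)(x − M_X) + M_Y
y = (12.1/14.2)(65 − 56.5) + 66.3
y = 0.852113 × 8.5 + 66.3 = 7.2430 + 66.3 = 73.5

73.5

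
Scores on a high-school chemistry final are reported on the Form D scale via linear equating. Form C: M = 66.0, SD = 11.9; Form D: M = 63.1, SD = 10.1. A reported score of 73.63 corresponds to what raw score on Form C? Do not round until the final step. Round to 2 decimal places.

Invert y = (SD_Y/SD_X)(x − M_X) + M_Y:
x = (SD_X/SD_Y)(y − M_Y) + M_X = (11.9/10.1)(73.63 − 63.1) + 66.0
x = 1.178218 × 10.530 + 66.0 = 78.41

78.41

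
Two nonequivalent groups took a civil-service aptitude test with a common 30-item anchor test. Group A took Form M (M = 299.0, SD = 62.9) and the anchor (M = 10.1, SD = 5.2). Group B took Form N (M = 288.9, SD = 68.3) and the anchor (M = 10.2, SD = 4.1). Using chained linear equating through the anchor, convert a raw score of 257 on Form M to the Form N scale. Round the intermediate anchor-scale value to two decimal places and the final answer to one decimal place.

229.4

Form M → anchor (Group A): v = (5.2/62.9)(257 − 299.0) + 10.1 = 6.63
anchor → Form N (Group B): y = (68.3/4.1)(6.63 − 10.2) + 288.9 = 229.4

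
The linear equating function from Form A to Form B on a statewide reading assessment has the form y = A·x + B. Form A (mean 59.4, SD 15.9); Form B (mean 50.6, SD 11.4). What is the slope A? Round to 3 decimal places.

A = SD_Y / SD_X = 11.4 / 15.9 = 0.717

0.717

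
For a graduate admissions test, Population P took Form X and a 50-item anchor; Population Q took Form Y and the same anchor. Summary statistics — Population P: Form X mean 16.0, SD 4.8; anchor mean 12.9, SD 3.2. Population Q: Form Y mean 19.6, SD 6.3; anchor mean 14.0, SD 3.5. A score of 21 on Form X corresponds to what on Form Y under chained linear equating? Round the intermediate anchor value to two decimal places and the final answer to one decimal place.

Form X → anchor (Population P): v = (3.2/4.8)(21 − 16.0) + 12.9 = 16.23
anchor → Form Y (Population Q): y = (6.3/3.5)(16.23 − 14.0) + 19.6 = 23.6

23.6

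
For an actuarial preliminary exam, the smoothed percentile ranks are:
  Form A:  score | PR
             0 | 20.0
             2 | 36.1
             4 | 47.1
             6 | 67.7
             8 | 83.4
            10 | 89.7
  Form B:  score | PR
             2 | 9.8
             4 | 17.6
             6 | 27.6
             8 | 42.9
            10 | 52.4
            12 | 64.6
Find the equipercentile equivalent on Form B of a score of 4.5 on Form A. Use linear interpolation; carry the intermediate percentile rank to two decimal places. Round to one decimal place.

PR of 4.5 on Form A: 47.1 + (4.5 − 4)/(6 − 4) × (67.7 − 47.1) = 52.25
On Form B, PR 52.25 falls between score 8 (PR 42.9) and 10 (PR 52.4).
Interpolate: 8 + (52.25 − 42.9)/(52.4 − 42.9) × (10 − 8) = 10.0

10.0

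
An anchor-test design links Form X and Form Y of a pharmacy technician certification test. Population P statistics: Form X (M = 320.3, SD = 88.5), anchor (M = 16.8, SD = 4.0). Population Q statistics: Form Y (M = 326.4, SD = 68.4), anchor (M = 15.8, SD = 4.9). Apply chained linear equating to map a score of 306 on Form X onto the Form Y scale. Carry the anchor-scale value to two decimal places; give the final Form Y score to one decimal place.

Form X → anchor (Population P): v = (4.0/88.5)(306 − 320.3) + 16.8 = 16.15
anchor → Form Y (Population Q): y = (68.4/4.9)(16.15 − 15.8) + 326.4 = 331.3

331.3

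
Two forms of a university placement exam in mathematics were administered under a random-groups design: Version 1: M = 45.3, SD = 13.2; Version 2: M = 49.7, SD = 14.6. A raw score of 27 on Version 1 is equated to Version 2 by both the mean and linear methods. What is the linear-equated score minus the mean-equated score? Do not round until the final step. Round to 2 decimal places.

Mean-equated: 27 + (49.7 − 45.3) = 31.40
Linear-equated: (14.6/13.2)(27 − 45.3) + 49.7 = 29.459
Difference = 29.459 − 31.40 = -1.94

-1.94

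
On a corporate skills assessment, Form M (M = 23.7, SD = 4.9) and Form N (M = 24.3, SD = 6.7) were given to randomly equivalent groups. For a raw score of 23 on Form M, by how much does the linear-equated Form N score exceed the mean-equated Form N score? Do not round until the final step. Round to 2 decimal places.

-0.26

Mean-equated: 23 + (24.3 − 23.7) = 23.60
Linear-equated: (6.7/4.9)(23 − 23.7) + 24.3 = 23.343
Difference = 23.343 − 23.60 = -0.26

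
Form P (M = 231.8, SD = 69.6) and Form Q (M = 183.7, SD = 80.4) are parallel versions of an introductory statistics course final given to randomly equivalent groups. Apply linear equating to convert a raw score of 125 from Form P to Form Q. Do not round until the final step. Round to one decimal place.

60.3

Linear equating: y = (SD_Y/SD_X)(x − M_X) + M_Y
y = (80.4/69.6)(125 − 231.8) + 183.7
y = 1.155172 × -106.8 + 183.7 = -123.3724 + 183.7 = 60.3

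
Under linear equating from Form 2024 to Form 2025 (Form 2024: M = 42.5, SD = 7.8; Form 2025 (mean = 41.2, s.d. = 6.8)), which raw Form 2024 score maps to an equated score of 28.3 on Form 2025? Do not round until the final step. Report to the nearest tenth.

27.7

Invert y = (SD_Y/SD_X)(x − M_X) + M_Y:
x = (SD_X/SD_Y)(y − M_Y) + M_X = (7.8/6.8)(28.3 − 41.2) + 42.5
x = 1.147059 × -12.900 + 42.5 = 27.7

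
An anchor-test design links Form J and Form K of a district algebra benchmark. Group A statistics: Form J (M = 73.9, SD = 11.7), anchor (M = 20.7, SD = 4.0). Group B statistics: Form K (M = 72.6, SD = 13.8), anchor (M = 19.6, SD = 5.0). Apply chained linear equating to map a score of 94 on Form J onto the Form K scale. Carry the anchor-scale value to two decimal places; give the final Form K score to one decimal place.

Form J → anchor (Group A): v = (4.0/11.7)(94 − 73.9) + 20.7 = 27.57
anchor → Form K (Group B): y = (13.8/5.0)(27.57 − 19.6) + 72.6 = 94.6

94.6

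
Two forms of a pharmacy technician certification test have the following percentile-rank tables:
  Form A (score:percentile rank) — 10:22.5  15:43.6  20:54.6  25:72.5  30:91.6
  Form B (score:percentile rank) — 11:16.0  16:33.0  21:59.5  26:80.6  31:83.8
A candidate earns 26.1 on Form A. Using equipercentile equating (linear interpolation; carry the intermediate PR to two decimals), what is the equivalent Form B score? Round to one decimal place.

PR of 26.1 on Form A: 72.5 + (26.1 − 25)/(30 − 25) × (91.6 − 72.5) = 76.70
On Form B, PR 76.70 falls between score 21 (PR 59.5) and 26 (PR 80.6).
Interpolate: 21 + (76.70 − 59.5)/(80.6 − 59.5) × (26 − 21) = 25.1

25.1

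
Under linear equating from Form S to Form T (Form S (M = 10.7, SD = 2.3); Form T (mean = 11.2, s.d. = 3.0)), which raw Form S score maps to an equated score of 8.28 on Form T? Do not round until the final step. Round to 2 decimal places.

Invert y = (SD_Y/SD_X)(x − M_X) + M_Y:
x = (SD_X/SD_Y)(y − M_Y) + M_X = (2.3/3.0)(8.28 − 11.2) + 10.7
x = 0.766667 × -2.920 + 10.7 = 8.46

8.46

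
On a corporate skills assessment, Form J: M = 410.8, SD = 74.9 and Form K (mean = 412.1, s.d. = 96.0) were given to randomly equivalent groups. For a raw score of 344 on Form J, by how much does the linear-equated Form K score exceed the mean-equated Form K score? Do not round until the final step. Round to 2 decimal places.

-18.82

Mean-equated: 344 + (412.1 − 410.8) = 345.30
Linear-equated: (96.0/74.9)(344 − 410.8) + 412.1 = 326.482
Difference = 326.482 − 345.30 = -18.82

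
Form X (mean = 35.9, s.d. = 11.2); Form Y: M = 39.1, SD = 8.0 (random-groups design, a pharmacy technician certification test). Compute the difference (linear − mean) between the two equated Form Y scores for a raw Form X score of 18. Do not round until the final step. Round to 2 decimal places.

Mean-equated: 18 + (39.1 − 35.9) = 21.20
Linear-equated: (8.0/11.2)(18 − 35.9) + 39.1 = 26.314
Difference = 26.314 − 21.20 = 5.11

5.11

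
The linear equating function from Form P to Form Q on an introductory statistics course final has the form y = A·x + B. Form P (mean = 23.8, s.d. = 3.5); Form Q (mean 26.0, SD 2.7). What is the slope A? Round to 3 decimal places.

A = SD_Y / SD_X = 2.7 / 3.5 = 0.771

0.771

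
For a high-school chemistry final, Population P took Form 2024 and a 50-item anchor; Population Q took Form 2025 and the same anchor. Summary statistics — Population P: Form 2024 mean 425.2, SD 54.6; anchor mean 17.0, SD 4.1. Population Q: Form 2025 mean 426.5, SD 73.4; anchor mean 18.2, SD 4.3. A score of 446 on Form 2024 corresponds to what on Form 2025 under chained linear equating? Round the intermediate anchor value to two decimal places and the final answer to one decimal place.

432.6

Form 2024 → anchor (Population P): v = (4.1/54.6)(446 − 425.2) + 17.0 = 18.56
anchor → Form 2025 (Population Q): y = (73.4/4.3)(18.56 − 18.2) + 426.5 = 432.6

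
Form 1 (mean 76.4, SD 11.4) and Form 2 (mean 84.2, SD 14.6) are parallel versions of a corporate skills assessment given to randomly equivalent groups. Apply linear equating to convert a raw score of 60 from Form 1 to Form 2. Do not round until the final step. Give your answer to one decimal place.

Linear equating: y = (SD_Y/SD_X)(x − M_X) + M_Y
y = (14.6/11.4)(60 − 76.4) + 84.2
y = 1.280702 × -16.4 + 84.2 = -21.0035 + 84.2 = 63.2

63.2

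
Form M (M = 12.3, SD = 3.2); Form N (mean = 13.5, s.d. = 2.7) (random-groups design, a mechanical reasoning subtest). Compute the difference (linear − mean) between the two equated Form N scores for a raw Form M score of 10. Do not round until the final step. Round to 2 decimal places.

Mean-equated: 10 + (13.5 − 12.3) = 11.20
Linear-equated: (2.7/3.2)(10 − 12.3) + 13.5 = 11.559
Difference = 11.559 − 11.20 = 0.36

0.36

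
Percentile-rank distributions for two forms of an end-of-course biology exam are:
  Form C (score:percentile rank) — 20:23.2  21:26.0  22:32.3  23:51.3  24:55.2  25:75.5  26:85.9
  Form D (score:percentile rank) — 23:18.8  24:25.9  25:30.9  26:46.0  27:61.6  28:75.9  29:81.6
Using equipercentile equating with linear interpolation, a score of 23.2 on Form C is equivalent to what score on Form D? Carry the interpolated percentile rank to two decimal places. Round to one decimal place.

26.4

PR of 23.2 on Form C: 51.3 + (23.2 − 23)/(24 − 23) × (55.2 − 51.3) = 52.08
On Form D, PR 52.08 falls between score 26 (PR 46.0) and 27 (PR 61.6).
Interpolate: 26 + (52.08 − 46.0)/(61.6 − 46.0) × (27 − 26) = 26.4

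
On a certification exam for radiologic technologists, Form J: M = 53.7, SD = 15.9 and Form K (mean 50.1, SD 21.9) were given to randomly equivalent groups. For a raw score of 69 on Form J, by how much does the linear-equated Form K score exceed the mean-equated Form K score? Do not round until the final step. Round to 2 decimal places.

5.77

Mean-equated: 69 + (50.1 − 53.7) = 65.40
Linear-equated: (21.9/15.9)(69 − 53.7) + 50.1 = 71.174
Difference = 71.174 − 65.40 = 5.77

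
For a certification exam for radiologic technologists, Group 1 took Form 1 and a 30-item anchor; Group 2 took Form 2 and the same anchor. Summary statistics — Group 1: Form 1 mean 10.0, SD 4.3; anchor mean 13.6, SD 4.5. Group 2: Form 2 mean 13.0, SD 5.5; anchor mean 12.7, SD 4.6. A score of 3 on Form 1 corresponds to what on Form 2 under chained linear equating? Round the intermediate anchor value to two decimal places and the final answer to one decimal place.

Form 1 → anchor (Group 1): v = (4.5/4.3)(3 − 10.0) + 13.6 = 6.27
anchor → Form 2 (Group 2): y = (5.5/4.6)(6.27 − 12.7) + 13.0 = 5.3

5.3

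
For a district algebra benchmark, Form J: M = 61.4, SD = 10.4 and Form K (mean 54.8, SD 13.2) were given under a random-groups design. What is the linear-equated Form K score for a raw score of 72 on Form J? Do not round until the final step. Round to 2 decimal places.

68.25

Linear equating: y = (SD_Y/SD_X)(x − M_X) + M_Y
y = (13.2/10.4)(72 − 61.4) + 54.8
y = 1.269231 × 10.6 + 54.8 = 13.4538 + 54.8 = 68.25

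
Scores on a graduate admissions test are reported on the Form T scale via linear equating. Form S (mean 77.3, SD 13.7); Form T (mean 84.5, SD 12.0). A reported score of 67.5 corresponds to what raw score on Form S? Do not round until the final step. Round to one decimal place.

Invert y = (SD_Y/SD_X)(x − M_X) + M_Y:
x = (SD_X/SD_Y)(y − M_Y) + M_X = (13.7/12.0)(67.5 − 84.5) + 77.3
x = 1.141667 × -17.000 + 77.3 = 57.9

57.9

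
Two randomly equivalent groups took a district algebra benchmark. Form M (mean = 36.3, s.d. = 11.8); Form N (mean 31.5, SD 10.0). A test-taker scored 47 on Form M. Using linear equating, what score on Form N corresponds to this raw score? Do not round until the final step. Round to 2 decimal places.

Linear equating: y = (SD_Y/SD_X)(x − M_X) + M_Y
y = (10.0/11.8)(47 − 36.3) + 31.5
y = 0.847458 × 10.7 + 31.5 = 9.0678 + 31.5 = 40.57

40.57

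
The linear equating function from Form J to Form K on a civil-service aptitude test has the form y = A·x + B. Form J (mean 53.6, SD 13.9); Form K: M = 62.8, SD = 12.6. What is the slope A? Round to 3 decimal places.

0.906

A = SD_Y / SD_X = 12.6 / 13.9 = 0.906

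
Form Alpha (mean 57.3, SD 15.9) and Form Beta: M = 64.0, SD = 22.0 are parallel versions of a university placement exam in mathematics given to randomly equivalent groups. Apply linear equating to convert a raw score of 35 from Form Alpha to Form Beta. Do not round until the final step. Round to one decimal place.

33.1

Linear equating: y = (SD_Y/SD_X)(x − M_X) + M_Y
y = (22.0/15.9)(35 − 57.3) + 64.0
y = 1.383648 × -22.3 + 64.0 = -30.8553 + 64.0 = 33.1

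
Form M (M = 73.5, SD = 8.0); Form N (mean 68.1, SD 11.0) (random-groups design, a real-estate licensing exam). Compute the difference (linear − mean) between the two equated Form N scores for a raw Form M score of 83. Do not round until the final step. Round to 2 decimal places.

Mean-equated: 83 + (68.1 − 73.5) = 77.60
Linear-equated: (11.0/8.0)(83 − 73.5) + 68.1 = 81.162
Difference = 81.162 − 77.60 = 3.56

3.56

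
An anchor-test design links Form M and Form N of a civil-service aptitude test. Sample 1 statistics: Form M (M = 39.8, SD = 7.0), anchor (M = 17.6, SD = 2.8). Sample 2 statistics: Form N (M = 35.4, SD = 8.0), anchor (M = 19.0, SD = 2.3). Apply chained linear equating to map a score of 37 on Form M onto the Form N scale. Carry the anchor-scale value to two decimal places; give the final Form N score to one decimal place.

Form M → anchor (Sample 1): v = (2.8/7.0)(37 − 39.8) + 17.6 = 16.48
anchor → Form N (Sample 2): y = (8.0/2.3)(16.48 − 19.0) + 35.4 = 26.6

26.6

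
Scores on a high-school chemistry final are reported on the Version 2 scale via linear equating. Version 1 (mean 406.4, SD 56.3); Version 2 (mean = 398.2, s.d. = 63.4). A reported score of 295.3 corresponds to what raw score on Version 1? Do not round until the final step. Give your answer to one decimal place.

315.0

Invert y = (SD_Y/SD_X)(x − M_X) + M_Y:
x = (SD_X/SD_Y)(y − M_Y) + M_X = (56.3/63.4)(295.3 − 398.2) + 406.4
x = 0.888013 × -102.900 + 406.4 = 315.0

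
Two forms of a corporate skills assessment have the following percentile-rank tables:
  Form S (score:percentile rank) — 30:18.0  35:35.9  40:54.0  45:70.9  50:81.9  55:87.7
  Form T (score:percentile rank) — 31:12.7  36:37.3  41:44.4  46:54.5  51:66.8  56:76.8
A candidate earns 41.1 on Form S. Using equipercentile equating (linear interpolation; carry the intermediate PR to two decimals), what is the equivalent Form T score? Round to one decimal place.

47.3

PR of 41.1 on Form S: 54.0 + (41.1 − 40)/(45 − 40) × (70.9 − 54.0) = 57.72
On Form T, PR 57.72 falls between score 46 (PR 54.5) and 51 (PR 66.8).
Interpolate: 46 + (57.72 − 54.5)/(66.8 − 54.5) × (51 − 46) = 47.3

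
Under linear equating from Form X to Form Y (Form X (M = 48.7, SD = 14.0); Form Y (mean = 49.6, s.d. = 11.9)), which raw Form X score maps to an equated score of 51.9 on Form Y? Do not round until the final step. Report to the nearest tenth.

Invert y = (SD_Y/SD_X)(x − M_X) + M_Y:
x = (SD_X/SD_Y)(y − M_Y) + M_X = (14.0/11.9)(51.9 − 49.6) + 48.7
x = 1.176471 × 2.300 + 48.7 = 51.4

51.4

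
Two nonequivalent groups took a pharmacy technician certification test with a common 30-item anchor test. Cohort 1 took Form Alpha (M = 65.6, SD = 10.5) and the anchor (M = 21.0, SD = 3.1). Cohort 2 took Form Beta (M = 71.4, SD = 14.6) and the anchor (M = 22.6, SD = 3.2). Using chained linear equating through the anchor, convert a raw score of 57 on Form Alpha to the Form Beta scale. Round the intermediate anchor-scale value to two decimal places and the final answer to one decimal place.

52.5

Form Alpha → anchor (Cohort 1): v = (3.1/10.5)(57 − 65.6) + 21.0 = 18.46
anchor → Form Beta (Cohort 2): y = (14.6/3.2)(18.46 − 22.6) + 71.4 = 52.5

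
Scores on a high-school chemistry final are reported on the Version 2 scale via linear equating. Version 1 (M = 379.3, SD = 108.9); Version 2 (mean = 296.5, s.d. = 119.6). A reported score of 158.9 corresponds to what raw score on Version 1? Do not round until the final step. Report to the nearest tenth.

254.0

Invert y = (SD_Y/SD_X)(x − M_X) + M_Y:
x = (SD_X/SD_Y)(y − M_Y) + M_X = (108.9/119.6)(158.9 − 296.5) + 379.3
x = 0.910535 × -137.600 + 379.3 = 254.0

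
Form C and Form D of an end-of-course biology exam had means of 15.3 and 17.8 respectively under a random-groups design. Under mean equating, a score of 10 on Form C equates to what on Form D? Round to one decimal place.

12.5

Mean equating: y = x + (M_Y − M_X) = 10 + (17.8 − 15.3) = 12.5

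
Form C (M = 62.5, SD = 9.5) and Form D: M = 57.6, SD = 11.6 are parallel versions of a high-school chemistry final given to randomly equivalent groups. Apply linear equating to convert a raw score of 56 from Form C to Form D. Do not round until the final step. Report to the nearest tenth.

Linear equating: y = (SD_Y/SD_X)(x − M_X) + M_Y
y = (11.6/9.5)(56 − 62.5) + 57.6
y = 1.221053 × -6.5 + 57.6 = -7.9368 + 57.6 = 49.7

49.7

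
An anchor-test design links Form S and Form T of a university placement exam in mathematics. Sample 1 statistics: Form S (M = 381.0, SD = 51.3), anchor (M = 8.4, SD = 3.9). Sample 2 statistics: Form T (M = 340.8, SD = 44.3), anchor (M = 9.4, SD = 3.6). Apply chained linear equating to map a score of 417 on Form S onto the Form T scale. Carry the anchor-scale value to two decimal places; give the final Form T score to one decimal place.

Form S → anchor (Sample 1): v = (3.9/51.3)(417 − 381.0) + 8.4 = 11.14
anchor → Form T (Sample 2): y = (44.3/3.6)(11.14 − 9.4) + 340.8 = 362.2

362.2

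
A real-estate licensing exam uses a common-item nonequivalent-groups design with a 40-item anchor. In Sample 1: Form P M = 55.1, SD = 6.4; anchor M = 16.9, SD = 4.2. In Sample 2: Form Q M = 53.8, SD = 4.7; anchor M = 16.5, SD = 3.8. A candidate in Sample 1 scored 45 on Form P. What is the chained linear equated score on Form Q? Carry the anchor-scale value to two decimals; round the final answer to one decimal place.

Form P → anchor (Sample 1): v = (4.2/6.4)(45 − 55.1) + 16.9 = 10.27
anchor → Form Q (Sample 2): y = (4.7/3.8)(10.27 − 16.5) + 53.8 = 46.1

46.1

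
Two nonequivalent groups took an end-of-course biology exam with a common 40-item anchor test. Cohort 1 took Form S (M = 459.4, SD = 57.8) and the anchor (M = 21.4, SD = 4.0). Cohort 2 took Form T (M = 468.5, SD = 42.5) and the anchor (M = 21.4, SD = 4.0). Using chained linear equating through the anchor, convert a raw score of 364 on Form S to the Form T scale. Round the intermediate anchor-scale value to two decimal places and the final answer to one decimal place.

Form S → anchor (Cohort 1): v = (4.0/57.8)(364 − 459.4) + 21.4 = 14.80
anchor → Form T (Cohort 2): y = (42.5/4.0)(14.80 − 21.4) + 468.5 = 398.4

398.4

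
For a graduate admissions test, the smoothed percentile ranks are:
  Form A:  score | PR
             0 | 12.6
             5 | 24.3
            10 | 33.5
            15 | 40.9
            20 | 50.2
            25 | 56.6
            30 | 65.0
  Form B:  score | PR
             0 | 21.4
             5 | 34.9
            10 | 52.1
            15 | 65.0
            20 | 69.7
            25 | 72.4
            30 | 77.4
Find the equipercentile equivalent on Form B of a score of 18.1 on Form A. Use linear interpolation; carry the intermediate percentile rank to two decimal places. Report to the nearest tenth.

8.4

PR of 18.1 on Form A: 40.9 + (18.1 − 15)/(20 − 15) × (50.2 − 40.9) = 46.67
On Form B, PR 46.67 falls between score 5 (PR 34.9) and 10 (PR 52.1).
Interpolate: 5 + (46.67 − 34.9)/(52.1 − 34.9) × (10 − 5) = 8.4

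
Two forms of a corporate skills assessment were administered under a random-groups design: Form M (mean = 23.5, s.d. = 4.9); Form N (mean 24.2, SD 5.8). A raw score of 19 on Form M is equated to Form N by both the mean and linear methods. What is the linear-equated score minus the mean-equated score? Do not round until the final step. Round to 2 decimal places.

-0.83

Mean-equated: 19 + (24.2 − 23.5) = 19.70
Linear-equated: (5.8/4.9)(19 − 23.5) + 24.2 = 18.873
Difference = 18.873 − 19.70 = -0.83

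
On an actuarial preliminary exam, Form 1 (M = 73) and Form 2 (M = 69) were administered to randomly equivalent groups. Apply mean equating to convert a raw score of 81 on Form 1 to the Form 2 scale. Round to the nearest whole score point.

Mean equating: y = x + (M_Y − M_X) = 81 + (69 − 73) = 77

77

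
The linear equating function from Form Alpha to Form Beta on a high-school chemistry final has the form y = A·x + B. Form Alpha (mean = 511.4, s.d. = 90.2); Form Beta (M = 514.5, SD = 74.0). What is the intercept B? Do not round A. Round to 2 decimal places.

A = SD_Y / SD_X = 74.0 / 90.2 = 0.820399
B = M_Y − A·M_X = 514.5 − 0.820399 × 511.4 = 94.95

94.95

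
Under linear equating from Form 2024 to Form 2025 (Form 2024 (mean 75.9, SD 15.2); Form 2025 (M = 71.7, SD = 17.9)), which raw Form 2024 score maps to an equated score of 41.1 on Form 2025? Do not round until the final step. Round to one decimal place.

49.9

Invert y = (SD_Y/SD_X)(x − M_X) + M_Y:
x = (SD_X/SD_Y)(y − M_Y) + M_X = (15.2/17.9)(41.1 − 71.7) + 75.9
x = 0.849162 × -30.600 + 75.9 = 49.9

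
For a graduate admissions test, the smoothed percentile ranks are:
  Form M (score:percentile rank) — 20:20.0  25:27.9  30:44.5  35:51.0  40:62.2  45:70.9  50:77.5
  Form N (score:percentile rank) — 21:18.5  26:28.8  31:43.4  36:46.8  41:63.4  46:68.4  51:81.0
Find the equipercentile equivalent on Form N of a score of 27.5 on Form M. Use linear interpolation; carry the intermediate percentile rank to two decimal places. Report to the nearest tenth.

28.5

PR of 27.5 on Form M: 27.9 + (27.5 − 25)/(30 − 25) × (44.5 − 27.9) = 36.20
On Form N, PR 36.20 falls between score 26 (PR 28.8) and 31 (PR 43.4).
Interpolate: 26 + (36.20 − 28.8)/(43.4 − 28.8) × (31 − 26) = 28.5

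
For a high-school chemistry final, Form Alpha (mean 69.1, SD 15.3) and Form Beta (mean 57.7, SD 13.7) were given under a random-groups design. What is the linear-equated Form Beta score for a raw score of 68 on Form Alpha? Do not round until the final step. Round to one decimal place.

Linear equating: y = (SD_Y/SD_X)(x − M_X) + M_Y
y = (13.7/15.3)(68 − 69.1) + 57.7
y = 0.895425 × -1.1 + 57.7 = -0.9850 + 57.7 = 56.7

56.7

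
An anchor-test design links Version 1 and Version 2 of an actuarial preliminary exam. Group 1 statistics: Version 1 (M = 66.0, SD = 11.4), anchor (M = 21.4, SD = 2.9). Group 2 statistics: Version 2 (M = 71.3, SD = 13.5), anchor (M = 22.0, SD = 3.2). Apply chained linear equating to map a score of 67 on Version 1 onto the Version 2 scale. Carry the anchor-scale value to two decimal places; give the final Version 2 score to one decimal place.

Version 1 → anchor (Group 1): v = (2.9/11.4)(67 − 66.0) + 21.4 = 21.65
anchor → Version 2 (Group 2): y = (13.5/3.2)(21.65 − 22.0) + 71.3 = 69.8

69.8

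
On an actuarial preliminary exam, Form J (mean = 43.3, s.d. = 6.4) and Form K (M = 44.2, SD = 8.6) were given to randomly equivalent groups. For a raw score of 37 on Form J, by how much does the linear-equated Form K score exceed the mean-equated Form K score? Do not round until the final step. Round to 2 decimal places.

Mean-equated: 37 + (44.2 − 43.3) = 37.90
Linear-equated: (8.6/6.4)(37 − 43.3) + 44.2 = 35.734
Difference = 35.734 − 37.90 = -2.17

-2.17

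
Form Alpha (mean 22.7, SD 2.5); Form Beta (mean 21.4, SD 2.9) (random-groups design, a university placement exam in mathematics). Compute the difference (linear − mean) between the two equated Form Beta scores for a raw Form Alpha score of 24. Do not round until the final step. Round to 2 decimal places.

Mean-equated: 24 + (21.4 − 22.7) = 22.70
Linear-equated: (2.9/2.5)(24 − 22.7) + 21.4 = 22.908
Difference = 22.908 − 22.70 = 0.21

0.21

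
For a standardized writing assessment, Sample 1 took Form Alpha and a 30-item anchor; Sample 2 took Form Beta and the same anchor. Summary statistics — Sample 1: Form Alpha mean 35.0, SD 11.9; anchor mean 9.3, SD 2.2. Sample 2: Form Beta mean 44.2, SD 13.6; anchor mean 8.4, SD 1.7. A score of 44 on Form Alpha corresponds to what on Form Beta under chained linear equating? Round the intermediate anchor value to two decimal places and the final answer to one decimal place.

64.7

Form Alpha → anchor (Sample 1): v = (2.2/11.9)(44 − 35.0) + 9.3 = 10.96
anchor → Form Beta (Sample 2): y = (13.6/1.7)(10.96 − 8.4) + 44.2 = 64.7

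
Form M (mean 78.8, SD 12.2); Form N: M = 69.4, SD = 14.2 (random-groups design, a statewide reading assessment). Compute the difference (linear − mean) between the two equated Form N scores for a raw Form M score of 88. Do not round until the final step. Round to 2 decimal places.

Mean-equated: 88 + (69.4 − 78.8) = 78.60
Linear-equated: (14.2/12.2)(88 − 78.8) + 69.4 = 80.108
Difference = 80.108 − 78.60 = 1.51

1.51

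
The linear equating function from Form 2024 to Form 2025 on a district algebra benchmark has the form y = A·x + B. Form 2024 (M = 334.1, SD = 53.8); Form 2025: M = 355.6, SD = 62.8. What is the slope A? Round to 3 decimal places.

A = SD_Y / SD_X = 62.8 / 53.8 = 1.167

1.167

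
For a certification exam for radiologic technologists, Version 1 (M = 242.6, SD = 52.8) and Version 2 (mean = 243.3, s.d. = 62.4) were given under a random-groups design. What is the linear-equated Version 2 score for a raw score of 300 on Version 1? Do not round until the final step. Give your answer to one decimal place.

311.1

Linear equating: y = (SD_Y/SD_X)(x − M_X) + M_Y
y = (62.4/52.8)(300 − 242.6) + 243.3
y = 1.181818 × 57.4 + 243.3 = 67.8364 + 243.3 = 311.1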